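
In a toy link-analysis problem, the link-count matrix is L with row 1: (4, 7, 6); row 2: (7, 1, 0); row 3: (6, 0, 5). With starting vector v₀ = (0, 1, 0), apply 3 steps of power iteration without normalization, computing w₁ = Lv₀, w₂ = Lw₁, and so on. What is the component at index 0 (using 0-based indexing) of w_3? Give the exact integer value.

w1 = Lv₀ = (4·0 + 7·1 + 6·0; 7·0 + 1·1 + 0·0; 6·0 + 0·1 + 5·0) = (7, 1, 0)
w2 = Lw1 = (4·7 + 7·1 + 6·0; 7·7 + 1·1 + 0·0; 6·7 + 0·1 + 5·0) = (35, 50, 42)
w3 = Lw2 = (742, 295, 420)
The requested component of w3 is 742.

742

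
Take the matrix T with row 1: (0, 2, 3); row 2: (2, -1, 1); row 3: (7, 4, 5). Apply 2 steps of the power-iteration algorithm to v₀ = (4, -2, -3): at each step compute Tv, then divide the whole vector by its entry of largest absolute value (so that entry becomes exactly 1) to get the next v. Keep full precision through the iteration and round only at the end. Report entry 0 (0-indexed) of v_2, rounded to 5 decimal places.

-0.76316

Tv0 = (-13.000000, 7.000000, 5.000000); divide by -13.000000 → v1 = (1.000000, -0.538462, -0.384615)
Tv1 = (-2.230769, 2.153846, 2.923077); divide by 2.923077 → v2 = (-0.763158, 0.736842, 1.000000)
Requested entry of v2: 29/-38 = -0.76316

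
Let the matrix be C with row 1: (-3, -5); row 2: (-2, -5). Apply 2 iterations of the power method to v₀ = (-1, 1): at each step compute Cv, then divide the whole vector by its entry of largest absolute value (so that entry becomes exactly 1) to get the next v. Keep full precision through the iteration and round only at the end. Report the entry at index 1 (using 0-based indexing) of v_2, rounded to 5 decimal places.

Cv0 = (-2.000000, -3.000000); divide by -3.000000 → v1 = (0.666667, 1.000000)
Cv1 = (-7.000000, -6.333333); divide by -7.000000 → v2 = (1.000000, 0.904762)
Requested entry of v2: 19/21 = 0.90476

0.90476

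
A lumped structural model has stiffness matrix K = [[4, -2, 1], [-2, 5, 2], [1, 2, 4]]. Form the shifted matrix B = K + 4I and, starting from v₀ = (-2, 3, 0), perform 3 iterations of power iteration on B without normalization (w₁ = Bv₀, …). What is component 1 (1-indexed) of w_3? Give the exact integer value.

B = K + 4I has rows (8, -2, 1); (-2, 9, 2); (1, 2, 8)
w1 = Bv₀ = (8·(-2) + (-2)·3 + 1·0; (-2)·(-2) + 9·3 + 2·0; 1·(-2) + 2·3 + 8·0) = (-22, 31, 4)
w2 = Bw1 = (8·(-22) + (-2)·31 + 1·4; (-2)·(-22) + 9·31 + 2·4; 1·(-22) + 2·31 + 8·4) = (-234, 331, 72)
w3 = Bw2 = (-2462, 3591, 1004)
Requested component of w3: -2462

-2462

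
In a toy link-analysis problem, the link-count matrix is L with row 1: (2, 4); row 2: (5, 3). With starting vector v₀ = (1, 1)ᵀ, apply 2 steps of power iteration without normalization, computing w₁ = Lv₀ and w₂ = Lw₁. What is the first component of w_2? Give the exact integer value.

44

w1 = Lv₀ = (2·1 + 4·1; 5·1 + 3·1) = (6, 8)
w2 = Lw1 = (2·6 + 4·8; 5·6 + 3·8) = (44, 54)
The requested component of w2 is 44.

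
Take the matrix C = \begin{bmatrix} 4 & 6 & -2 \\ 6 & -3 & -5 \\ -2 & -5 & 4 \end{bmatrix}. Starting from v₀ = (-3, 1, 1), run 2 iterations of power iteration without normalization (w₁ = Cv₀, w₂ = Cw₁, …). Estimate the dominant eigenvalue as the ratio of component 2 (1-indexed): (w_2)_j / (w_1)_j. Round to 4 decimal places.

-0.1923

w1 = Cv₀ = (-8, -26, 5)
w2 = Cw1 = (-198, 5, 166)
Ratio at component: 5 / -26 = -0.1923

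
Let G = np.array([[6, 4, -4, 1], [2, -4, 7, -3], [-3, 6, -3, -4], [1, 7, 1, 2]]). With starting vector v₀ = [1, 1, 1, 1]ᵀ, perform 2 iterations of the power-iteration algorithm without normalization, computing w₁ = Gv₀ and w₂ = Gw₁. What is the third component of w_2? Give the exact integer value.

w1 = Gv₀ = (6·1 + 4·1 + (-4)·1 + 1·1; 2·1 + (-4)·1 + 7·1 + (-3)·1; (-3)·1 + 6·1 + (-3)·1 + (-4)·1; 1·1 + 7·1 + 1·1 + 2·1) = (7, 2, -4, 11)
w2 = Gw1 = (6·7 + 4·2 + (-4)·(-4) + 1·11; 2·7 + (-4)·2 + 7·(-4) + (-3)·11; (-3)·7 + 6·2 + (-3)·(-4) + (-4)·11; 1·7 + 7·2 + 1·(-4) + 2·11) = (77, -55, -41, 39)
The requested component of w2 is -41.

-41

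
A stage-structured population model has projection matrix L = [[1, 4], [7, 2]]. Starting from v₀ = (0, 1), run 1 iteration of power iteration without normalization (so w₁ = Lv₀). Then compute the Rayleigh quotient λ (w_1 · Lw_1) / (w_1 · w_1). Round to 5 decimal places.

w1 = Lv₀ = (4, 2)
Lw1 = (12, 32)
w1·Lw1 = 4·12 + 2·32 = 112; w1·w1 = 4·4 + 2·2 = 20
λ ≈ 112/20 = 5.60000

5.60000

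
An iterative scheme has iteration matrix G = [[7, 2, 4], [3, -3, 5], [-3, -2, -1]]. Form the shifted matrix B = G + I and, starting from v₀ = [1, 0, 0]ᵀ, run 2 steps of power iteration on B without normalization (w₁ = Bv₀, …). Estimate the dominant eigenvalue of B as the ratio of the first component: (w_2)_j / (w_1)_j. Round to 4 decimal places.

B = G + I has rows (8, 2, 4); (3, -2, 5); (-3, -2, 0)
w1 = Bv₀ = (8, 3, -3)
w2 = Bw1 = (58, 3, -30)
Ratio: 58/8 = 7.2500

μ ≈ 7.2500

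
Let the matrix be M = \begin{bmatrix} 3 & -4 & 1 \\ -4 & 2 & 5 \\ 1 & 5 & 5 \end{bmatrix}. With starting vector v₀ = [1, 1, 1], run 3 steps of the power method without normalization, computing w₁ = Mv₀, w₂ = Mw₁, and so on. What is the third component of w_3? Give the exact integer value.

654

w1 = Mv₀ = (3·1 + (-4)·1 + 1·1; (-4)·1 + 2·1 + 5·1; 1·1 + 5·1 + 5·1) = (0, 3, 11)
w2 = Mw1 = (3·0 + (-4)·3 + 1·11; (-4)·0 + 2·3 + 5·11; 1·0 + 5·3 + 5·11) = (-1, 61, 70)
w3 = Mw2 = (-177, 476, 654)
The requested component of w3 is 654.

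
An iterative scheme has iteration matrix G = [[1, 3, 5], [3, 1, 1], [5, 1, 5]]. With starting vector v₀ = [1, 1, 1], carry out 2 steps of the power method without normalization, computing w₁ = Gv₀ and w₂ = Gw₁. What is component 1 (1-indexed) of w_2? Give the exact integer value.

79

w1 = Gv₀ = (1·1 + 3·1 + 5·1; 3·1 + 1·1 + 1·1; 5·1 + 1·1 + 5·1) = (9, 5, 11)
w2 = Gw1 = (1·9 + 3·5 + 5·11; 3·9 + 1·5 + 1·11; 5·9 + 1·5 + 5·11) = (79, 43, 105)
The requested component of w2 is 79.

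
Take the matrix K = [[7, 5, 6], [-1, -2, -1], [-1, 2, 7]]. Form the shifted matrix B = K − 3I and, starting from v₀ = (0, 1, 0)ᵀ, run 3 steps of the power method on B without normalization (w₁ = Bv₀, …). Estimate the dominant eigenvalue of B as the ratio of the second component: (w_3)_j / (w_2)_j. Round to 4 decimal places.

B = K − 3I has rows (4, 5, 6); (-1, -5, -1); (-1, 2, 4)
w1 = Bv₀ = (4·0 + 5·1 + 6·0; (-1)·0 + (-5)·1 + (-1)·0; (-1)·0 + 2·1 + 4·0) = (5, -5, 2)
w2 = Bw1 = (4·5 + 5·(-5) + 6·2; (-1)·5 + (-5)·(-5) + (-1)·2; (-1)·5 + 2·(-5) + 4·2) = (7, 18, -7)
w3 = Bw2 = (76, -90, 1)
Ratio: -90/18 = -5.0000

μ ≈ -5.0000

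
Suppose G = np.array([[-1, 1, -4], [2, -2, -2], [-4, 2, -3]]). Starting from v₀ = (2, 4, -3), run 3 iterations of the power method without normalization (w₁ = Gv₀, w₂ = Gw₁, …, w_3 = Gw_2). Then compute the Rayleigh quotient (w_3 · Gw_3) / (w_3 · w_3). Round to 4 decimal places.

λ ≈ -5.9159

w1 = Gv₀ = ((-1)·2 + 1·4 + (-4)·(-3); 2·2 + (-2)·4 + (-2)·(-3); (-4)·2 + 2·4 + (-3)·(-3)) = (14, 2, 9)
w2 = Gw1 = ((-1)·14 + 1·2 + (-4)·9; 2·14 + (-2)·2 + (-2)·9; (-4)·14 + 2·2 + (-3)·9) = (-48, 6, -79)
w3 = Gw2 = (370, 50, 441)
Gw3 = (-2084, -242, -2703)
w3·Gw3 = 370·(-2084) + 50·(-242) + 441·(-2703) = -1975203; w3·w3 = 370·370 + 50·50 + 441·441 = 333881
λ ≈ -1975203/333881 = -5.9159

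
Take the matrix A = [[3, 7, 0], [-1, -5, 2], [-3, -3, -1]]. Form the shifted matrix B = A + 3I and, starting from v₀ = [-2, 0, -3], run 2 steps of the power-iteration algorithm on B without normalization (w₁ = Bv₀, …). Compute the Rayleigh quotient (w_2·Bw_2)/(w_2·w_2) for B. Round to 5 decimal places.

μ ≈ 5.13602

B = A + 3I has rows (6, 7, 0); (-1, -2, 2); (-3, -3, 2)
w1 = Bv₀ = (6·(-2) + 7·0 + 0·(-3); (-1)·(-2) + (-2)·0 + 2·(-3); (-3)·(-2) + (-3)·0 + 2·(-3)) = (-12, -4, 0)
w2 = Bw1 = (6·(-12) + 7·(-4) + 0·0; (-1)·(-12) + (-2)·(-4) + 2·0; (-3)·(-12) + (-3)·(-4) + 2·0) = (-100, 20, 48)
Bw2 = (-460, 156, 336)
w2·Bw2 = 65248; w2·w2 = 12704; μ ≈ 65248/12704 = 5.13602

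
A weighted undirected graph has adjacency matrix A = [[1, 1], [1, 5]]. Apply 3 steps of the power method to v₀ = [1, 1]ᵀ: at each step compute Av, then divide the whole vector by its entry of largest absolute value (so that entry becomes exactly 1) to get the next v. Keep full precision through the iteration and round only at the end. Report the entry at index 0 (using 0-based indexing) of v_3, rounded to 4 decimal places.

0.2381

Av0 = (2.00000, 6.00000); divide by 6.00000 → v1 = (0.33333, 1.00000)
Av1 = (1.33333, 5.33333); divide by 5.33333 → v2 = (0.25000, 1.00000)
Av2 = (1.25000, 5.25000); divide by 5.25000 → v3 = (0.23810, 1.00000)
Requested entry of v3: 40/168 = 0.2381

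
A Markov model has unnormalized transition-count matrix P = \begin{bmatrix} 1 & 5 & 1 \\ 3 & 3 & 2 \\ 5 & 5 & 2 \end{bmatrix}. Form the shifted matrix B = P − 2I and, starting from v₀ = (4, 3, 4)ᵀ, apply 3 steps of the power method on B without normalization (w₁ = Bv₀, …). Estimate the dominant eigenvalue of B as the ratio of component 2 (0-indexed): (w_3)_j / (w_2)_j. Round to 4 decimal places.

B = P − 2I has rows (-1, 5, 1); (3, 1, 2); (5, 5, 0)
w1 = Bv₀ = ((-1)·4 + 5·3 + 1·4; 3·4 + 1·3 + 2·4; 5·4 + 5·3 + 0·4) = (15, 23, 35)
w2 = Bw1 = ((-1)·15 + 5·23 + 1·35; 3·15 + 1·23 + 2·35; 5·15 + 5·23 + 0·35) = (135, 138, 190)
w3 = Bw2 = (745, 923, 1365)
Ratio: 1365/190 = 7.1842

7.1842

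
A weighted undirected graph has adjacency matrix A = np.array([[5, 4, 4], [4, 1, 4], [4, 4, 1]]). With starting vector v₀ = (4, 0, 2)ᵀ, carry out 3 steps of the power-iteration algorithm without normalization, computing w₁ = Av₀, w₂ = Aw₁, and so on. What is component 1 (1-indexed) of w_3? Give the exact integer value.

3276

w1 = Av₀ = (28, 24, 18)
w2 = Aw1 = (308, 208, 226)
w3 = Aw2 = (3276, 2344, 2290)
The requested component of w3 is 3276.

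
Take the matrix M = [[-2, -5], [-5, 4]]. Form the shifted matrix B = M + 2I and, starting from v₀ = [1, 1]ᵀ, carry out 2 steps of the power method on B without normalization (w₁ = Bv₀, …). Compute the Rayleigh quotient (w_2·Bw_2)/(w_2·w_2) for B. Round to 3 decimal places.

7.420

B = M + 2I has rows (0, -5); (-5, 6)
w1 = Bv₀ = (0·1 + (-5)·1; (-5)·1 + 6·1) = (-5, 1)
w2 = Bw1 = (0·(-5) + (-5)·1; (-5)·(-5) + 6·1) = (-5, 31)
Bw2 = (-155, 211)
w2·Bw2 = 7316; w2·w2 = 986; μ ≈ 7316/986 = 7.420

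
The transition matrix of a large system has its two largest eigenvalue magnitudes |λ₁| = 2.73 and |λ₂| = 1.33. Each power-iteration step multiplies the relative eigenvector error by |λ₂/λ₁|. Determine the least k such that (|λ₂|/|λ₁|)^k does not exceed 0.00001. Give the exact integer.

|λ₂/λ₁| = 1.33/2.73 = 0.48718
Need k ≥ ln(0.00001) / ln(0.48718) = -11.5129 / -0.7191 ≈ 16.010
Smallest integer k satisfying the bound: 17

17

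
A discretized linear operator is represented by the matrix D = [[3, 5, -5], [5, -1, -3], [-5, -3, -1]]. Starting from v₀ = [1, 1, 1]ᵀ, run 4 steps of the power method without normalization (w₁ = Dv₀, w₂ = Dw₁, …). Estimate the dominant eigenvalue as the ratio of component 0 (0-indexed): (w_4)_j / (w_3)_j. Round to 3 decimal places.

w1 = Dv₀ = (3, 1, -9)
w2 = Dw1 = (59, 41, -9)
w3 = Dw2 = (427, 281, -409)
w4 = Dw3 = (4731, 3081, -2569)
Ratio at component: 4731 / 427 = 11.080

11.080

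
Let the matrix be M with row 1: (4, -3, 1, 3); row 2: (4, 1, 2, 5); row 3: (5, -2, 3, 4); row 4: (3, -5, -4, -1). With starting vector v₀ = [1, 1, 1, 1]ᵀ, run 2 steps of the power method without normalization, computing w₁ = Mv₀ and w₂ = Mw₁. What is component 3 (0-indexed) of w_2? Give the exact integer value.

-78

w1 = Mv₀ = (5, 12, 10, -7)
w2 = Mw1 = (-27, 17, 3, -78)
The requested component of w2 is -78.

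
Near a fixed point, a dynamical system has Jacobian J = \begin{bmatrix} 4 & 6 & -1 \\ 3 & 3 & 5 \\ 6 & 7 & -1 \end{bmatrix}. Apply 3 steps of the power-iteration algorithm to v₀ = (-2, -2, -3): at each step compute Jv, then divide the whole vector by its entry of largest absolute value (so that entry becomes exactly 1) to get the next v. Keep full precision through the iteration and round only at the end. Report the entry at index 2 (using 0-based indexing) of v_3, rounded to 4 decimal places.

1.0000

Jv0 = (-17.00000, -27.00000, -23.00000); divide by -27.00000 → v1 = (0.62963, 1.00000, 0.85185)
Jv1 = (7.66667, 9.14815, 9.92593); divide by 9.92593 → v2 = (0.77239, 0.92164, 1.00000)
Jv2 = (7.61940, 10.08209, 10.08582); divide by 10.08582 → v3 = (0.75546, 0.99963, 1.00000)
Requested entry of v3: -2703/-2703 = 1.0000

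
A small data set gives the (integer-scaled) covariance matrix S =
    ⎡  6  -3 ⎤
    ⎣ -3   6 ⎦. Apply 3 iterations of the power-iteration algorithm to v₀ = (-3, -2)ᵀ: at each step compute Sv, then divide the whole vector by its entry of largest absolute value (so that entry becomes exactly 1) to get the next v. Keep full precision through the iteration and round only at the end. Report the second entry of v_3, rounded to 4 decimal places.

-0.6875

Sv0 = (-12.00000, -3.00000); divide by -12.00000 → v1 = (1.00000, 0.25000)
Sv1 = (5.25000, -1.50000); divide by 5.25000 → v2 = (1.00000, -0.28571)
Sv2 = (6.85714, -4.71429); divide by 6.85714 → v3 = (1.00000, -0.68750)
Requested entry of v3: 297/-432 = -0.6875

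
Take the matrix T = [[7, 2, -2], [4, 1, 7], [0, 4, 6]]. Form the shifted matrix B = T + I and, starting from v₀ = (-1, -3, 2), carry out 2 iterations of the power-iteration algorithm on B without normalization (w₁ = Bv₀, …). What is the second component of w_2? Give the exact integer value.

B = T + I has rows (8, 2, -2); (4, 2, 7); (0, 4, 7)
w1 = Bv₀ = (-18, 4, 2)
w2 = Bw1 = (-140, -50, 30)
Requested component of w2: -50

-50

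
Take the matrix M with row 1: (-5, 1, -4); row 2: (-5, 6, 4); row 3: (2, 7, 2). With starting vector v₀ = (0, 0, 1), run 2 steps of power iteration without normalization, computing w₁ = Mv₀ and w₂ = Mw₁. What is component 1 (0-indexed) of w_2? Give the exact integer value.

52

w1 = Mv₀ = (-4, 4, 2)
w2 = Mw1 = (16, 52, 24)
The requested component of w2 is 52.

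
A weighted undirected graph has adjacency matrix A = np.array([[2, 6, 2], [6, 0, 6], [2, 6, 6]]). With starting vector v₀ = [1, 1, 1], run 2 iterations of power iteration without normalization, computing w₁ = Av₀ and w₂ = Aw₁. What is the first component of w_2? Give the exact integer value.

w1 = Av₀ = (2·1 + 6·1 + 2·1; 6·1 + 0·1 + 6·1; 2·1 + 6·1 + 6·1) = (10, 12, 14)
w2 = Aw1 = (2·10 + 6·12 + 2·14; 6·10 + 0·12 + 6·14; 2·10 + 6·12 + 6·14) = (120, 144, 176)
The requested component of w2 is 120.

120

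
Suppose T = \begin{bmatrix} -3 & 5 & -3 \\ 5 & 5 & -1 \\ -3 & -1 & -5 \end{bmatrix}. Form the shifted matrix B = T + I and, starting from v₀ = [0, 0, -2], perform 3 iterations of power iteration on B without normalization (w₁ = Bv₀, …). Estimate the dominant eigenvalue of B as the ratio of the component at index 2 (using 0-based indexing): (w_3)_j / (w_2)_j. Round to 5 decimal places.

B = T + I has rows (-2, 5, -3); (5, 6, -1); (-3, -1, -4)
w1 = Bv₀ = (6, 2, 8)
w2 = Bw1 = (-26, 34, -52)
w3 = Bw2 = (378, 126, 252)
Ratio: 252/-52 = -4.84615

μ ≈ -4.84615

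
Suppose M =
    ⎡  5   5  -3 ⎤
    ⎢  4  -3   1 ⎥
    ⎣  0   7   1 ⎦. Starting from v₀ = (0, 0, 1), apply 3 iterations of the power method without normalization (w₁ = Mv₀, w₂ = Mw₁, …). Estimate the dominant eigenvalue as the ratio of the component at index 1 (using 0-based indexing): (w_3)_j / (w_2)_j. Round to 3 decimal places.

λ ≈ 0.143

w1 = Mv₀ = (5·0 + 5·0 + (-3)·1; 4·0 + (-3)·0 + 1·1; 0·0 + 7·0 + 1·1) = (-3, 1, 1)
w2 = Mw1 = (5·(-3) + 5·1 + (-3)·1; 4·(-3) + (-3)·1 + 1·1; 0·(-3) + 7·1 + 1·1) = (-13, -14, 8)
w3 = Mw2 = (-159, -2, -90)
Ratio at component: -2 / -14 = 0.143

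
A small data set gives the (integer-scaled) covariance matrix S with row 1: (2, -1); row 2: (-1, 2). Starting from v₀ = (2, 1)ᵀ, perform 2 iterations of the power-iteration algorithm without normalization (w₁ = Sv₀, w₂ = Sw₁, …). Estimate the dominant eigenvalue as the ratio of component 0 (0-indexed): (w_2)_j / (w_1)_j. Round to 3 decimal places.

w1 = Sv₀ = (2·2 + (-1)·1; (-1)·2 + 2·1) = (3, 0)
w2 = Sw1 = (2·3 + (-1)·0; (-1)·3 + 2·0) = (6, -3)
Ratio at component: 6 / 3 = 2.000

λ ≈ 2.000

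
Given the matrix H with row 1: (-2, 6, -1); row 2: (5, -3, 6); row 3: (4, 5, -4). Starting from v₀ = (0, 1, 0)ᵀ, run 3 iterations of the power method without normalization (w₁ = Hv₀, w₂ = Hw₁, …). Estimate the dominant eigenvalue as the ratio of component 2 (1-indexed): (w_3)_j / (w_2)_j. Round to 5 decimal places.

λ ≈ -6.49275

w1 = Hv₀ = (6, -3, 5)
w2 = Hw1 = (-35, 69, -11)
w3 = Hw2 = (495, -448, 249)
Ratio at component: -448 / 69 = -6.49275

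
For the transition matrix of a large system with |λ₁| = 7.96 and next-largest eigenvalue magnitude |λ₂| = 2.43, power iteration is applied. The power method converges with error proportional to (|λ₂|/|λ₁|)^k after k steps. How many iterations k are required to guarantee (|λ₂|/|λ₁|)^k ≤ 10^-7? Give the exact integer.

14

|λ₂/λ₁| = 2.43/7.96 = 0.30528
Need k ≥ ln(10^-7) / ln(0.30528) = -16.1181 / -1.1865 ≈ 13.584
Smallest integer k satisfying the bound: 14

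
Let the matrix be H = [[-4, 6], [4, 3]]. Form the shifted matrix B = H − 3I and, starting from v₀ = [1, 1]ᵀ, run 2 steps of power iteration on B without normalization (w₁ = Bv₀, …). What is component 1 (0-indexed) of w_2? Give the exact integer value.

B = H − 3I has rows (-7, 6); (4, 0)
w1 = Bv₀ = (-1, 4)
w2 = Bw1 = (31, -4)
Requested component of w2: -4

-4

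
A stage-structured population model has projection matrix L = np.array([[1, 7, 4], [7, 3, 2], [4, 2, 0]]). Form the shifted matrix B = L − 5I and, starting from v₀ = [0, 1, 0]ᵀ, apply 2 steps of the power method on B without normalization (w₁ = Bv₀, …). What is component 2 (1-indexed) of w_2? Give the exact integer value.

57

B = L − 5I has rows (-4, 7, 4); (7, -2, 2); (4, 2, -5)
w1 = Bv₀ = ((-4)·0 + 7·1 + 4·0; 7·0 + (-2)·1 + 2·0; 4·0 + 2·1 + (-5)·0) = (7, -2, 2)
w2 = Bw1 = ((-4)·7 + 7·(-2) + 4·2; 7·7 + (-2)·(-2) + 2·2; 4·7 + 2·(-2) + (-5)·2) = (-34, 57, 14)
Requested component of w2: 57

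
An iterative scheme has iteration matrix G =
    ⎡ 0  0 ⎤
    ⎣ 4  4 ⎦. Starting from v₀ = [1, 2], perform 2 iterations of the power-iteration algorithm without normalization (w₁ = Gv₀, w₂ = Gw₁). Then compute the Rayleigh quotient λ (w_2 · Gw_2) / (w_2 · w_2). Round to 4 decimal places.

λ ≈ 4.0000

w1 = Gv₀ = (0, 12)
w2 = Gw1 = (0, 48)
Gw2 = (0, 192)
w2·Gw2 = 0·0 + 48·192 = 9216; w2·w2 = 0·0 + 48·48 = 2304
λ ≈ 9216/2304 = 4.0000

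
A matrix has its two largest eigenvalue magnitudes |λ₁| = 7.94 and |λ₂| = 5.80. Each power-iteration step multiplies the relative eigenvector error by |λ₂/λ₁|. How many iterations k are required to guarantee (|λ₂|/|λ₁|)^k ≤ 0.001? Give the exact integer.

22

|λ₂/λ₁| = 5.80/7.94 = 0.73048
Need k ≥ ln(0.001) / ln(0.73048) = -6.9078 / -0.3141 ≈ 21.995
Smallest integer k satisfying the bound: 22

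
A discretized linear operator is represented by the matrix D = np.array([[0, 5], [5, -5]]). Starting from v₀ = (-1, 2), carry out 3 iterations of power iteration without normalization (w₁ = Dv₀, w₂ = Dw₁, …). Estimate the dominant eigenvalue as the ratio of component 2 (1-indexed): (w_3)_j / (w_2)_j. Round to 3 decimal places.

-8.000

w1 = Dv₀ = (10, -15)
w2 = Dw1 = (-75, 125)
w3 = Dw2 = (625, -1000)
Ratio at component: -1000 / 125 = -8.000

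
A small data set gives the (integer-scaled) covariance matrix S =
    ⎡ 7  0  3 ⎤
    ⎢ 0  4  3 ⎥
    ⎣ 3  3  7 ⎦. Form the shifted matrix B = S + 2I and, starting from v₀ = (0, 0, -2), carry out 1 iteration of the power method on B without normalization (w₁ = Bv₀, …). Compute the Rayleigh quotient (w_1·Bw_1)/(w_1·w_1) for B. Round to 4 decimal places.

μ ≈ 12.0000

B = S + 2I has rows (9, 0, 3); (0, 6, 3); (3, 3, 9)
w1 = Bv₀ = (9·0 + 0·0 + 3·(-2); 0·0 + 6·0 + 3·(-2); 3·0 + 3·0 + 9·(-2)) = (-6, -6, -18)
Bw1 = (-108, -90, -198)
w1·Bw1 = 4752; w1·w1 = 396; μ ≈ 4752/396 = 12.0000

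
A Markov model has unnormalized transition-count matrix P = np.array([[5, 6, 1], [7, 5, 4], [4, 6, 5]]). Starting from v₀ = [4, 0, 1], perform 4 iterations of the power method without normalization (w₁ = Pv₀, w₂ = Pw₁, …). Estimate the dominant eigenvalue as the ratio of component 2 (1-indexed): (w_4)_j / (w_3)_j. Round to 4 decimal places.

λ ≈ 14.1693

w1 = Pv₀ = (5·4 + 6·0 + 1·1; 7·4 + 5·0 + 4·1; 4·4 + 6·0 + 5·1) = (21, 32, 21)
w2 = Pw1 = (5·21 + 6·32 + 1·21; 7·21 + 5·32 + 4·21; 4·21 + 6·32 + 5·21) = (318, 391, 381)
w3 = Pw2 = (4317, 5705, 5523)
w4 = Pw3 = (61338, 80836, 79113)
Ratio at component: 80836 / 5705 = 14.1693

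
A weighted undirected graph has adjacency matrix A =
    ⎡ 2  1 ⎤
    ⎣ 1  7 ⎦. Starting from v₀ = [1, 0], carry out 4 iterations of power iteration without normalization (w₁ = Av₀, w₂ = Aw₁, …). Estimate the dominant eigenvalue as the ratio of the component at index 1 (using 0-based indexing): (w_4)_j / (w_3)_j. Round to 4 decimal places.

w1 = Av₀ = (2, 1)
w2 = Aw1 = (5, 9)
w3 = Aw2 = (19, 68)
w4 = Aw3 = (106, 495)
Ratio at component: 495 / 68 = 7.2794

7.2794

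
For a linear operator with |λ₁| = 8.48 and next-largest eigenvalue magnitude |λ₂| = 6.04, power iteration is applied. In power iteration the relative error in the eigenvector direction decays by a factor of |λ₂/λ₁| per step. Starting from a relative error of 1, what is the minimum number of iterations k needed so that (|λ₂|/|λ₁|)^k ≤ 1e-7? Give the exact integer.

48

|λ₂/λ₁| = 6.04/8.48 = 0.71226
Need k ≥ ln(1e-7) / ln(0.71226) = -16.1181 / -0.3393 ≈ 47.503
Smallest integer k satisfying the bound: 48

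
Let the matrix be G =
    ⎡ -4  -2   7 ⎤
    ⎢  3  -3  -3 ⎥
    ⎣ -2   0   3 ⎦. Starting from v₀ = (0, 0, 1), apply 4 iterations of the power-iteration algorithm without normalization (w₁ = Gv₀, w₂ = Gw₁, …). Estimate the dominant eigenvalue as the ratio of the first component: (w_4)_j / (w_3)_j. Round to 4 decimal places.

λ ≈ -4.1507

w1 = Gv₀ = ((-4)·0 + (-2)·0 + 7·1; 3·0 + (-3)·0 + (-3)·1; (-2)·0 + 0·0 + 3·1) = (7, -3, 3)
w2 = Gw1 = ((-4)·7 + (-2)·(-3) + 7·3; 3·7 + (-3)·(-3) + (-3)·3; (-2)·7 + 0·(-3) + 3·3) = (-1, 21, -5)
w3 = Gw2 = (-73, -51, -13)
w4 = Gw3 = (303, -27, 107)
Ratio at component: 303 / -73 = -4.1507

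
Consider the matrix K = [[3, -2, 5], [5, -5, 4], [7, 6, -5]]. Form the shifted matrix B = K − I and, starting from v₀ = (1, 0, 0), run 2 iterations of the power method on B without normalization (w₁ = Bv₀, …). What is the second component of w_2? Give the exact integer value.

8

B = K − I has rows (2, -2, 5); (5, -6, 4); (7, 6, -6)
w1 = Bv₀ = (2·1 + (-2)·0 + 5·0; 5·1 + (-6)·0 + 4·0; 7·1 + 6·0 + (-6)·0) = (2, 5, 7)
w2 = Bw1 = (2·2 + (-2)·5 + 5·7; 5·2 + (-6)·5 + 4·7; 7·2 + 6·5 + (-6)·7) = (29, 8, 2)
Requested component of w2: 8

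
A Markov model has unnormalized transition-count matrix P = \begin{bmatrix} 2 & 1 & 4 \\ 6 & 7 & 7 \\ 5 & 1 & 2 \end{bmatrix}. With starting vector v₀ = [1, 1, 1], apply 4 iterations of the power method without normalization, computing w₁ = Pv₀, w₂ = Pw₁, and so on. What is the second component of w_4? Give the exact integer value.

26807

w1 = Pv₀ = (7, 20, 8)
w2 = Pw1 = (66, 238, 71)
w3 = Pw2 = (654, 2559, 710)
w4 = Pw3 = (6707, 26807, 7249)
The requested component of w4 is 26807.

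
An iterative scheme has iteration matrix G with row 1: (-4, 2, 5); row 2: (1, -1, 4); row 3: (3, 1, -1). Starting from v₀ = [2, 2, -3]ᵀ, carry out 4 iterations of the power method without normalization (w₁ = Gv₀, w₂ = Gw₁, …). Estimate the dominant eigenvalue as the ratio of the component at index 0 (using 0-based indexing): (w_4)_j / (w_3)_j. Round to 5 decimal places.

w1 = Gv₀ = (-19, -12, 11)
w2 = Gw1 = (107, 37, -80)
w3 = Gw2 = (-754, -250, 438)
w4 = Gw3 = (4706, 1248, -2950)
Ratio at component: 4706 / -754 = -6.24138

λ ≈ -6.24138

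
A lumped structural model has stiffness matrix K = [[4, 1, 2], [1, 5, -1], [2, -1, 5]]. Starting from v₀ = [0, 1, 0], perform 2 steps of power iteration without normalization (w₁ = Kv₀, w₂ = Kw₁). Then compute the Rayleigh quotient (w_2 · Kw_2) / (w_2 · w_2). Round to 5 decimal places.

5.63777

w1 = Kv₀ = (1, 5, -1)
w2 = Kw1 = (7, 27, -8)
Kw2 = (39, 150, -53)
w2·Kw2 = 7·39 + 27·150 + (-8)·(-53) = 4747; w2·w2 = 7·7 + 27·27 + (-8)·(-8) = 842
λ ≈ 4747/842 = 5.63777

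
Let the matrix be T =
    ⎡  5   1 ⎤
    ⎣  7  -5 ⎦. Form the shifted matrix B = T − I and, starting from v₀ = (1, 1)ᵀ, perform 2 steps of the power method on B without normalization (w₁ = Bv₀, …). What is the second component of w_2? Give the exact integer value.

29

B = T − I has rows (4, 1); (7, -6)
w1 = Bv₀ = (4·1 + 1·1; 7·1 + (-6)·1) = (5, 1)
w2 = Bw1 = (4·5 + 1·1; 7·5 + (-6)·1) = (21, 29)
Requested component of w2: 29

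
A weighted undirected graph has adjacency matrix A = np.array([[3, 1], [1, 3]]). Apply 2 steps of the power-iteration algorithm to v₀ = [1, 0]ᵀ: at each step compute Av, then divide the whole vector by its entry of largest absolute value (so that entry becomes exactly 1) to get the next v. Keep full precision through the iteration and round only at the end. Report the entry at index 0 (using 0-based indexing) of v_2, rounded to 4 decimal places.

1.0000

Av0 = (3.00000, 1.00000); divide by 3.00000 → v1 = (1.00000, 0.33333)
Av1 = (3.33333, 2.00000); divide by 3.33333 → v2 = (1.00000, 0.60000)
Requested entry of v2: 10/10 = 1.0000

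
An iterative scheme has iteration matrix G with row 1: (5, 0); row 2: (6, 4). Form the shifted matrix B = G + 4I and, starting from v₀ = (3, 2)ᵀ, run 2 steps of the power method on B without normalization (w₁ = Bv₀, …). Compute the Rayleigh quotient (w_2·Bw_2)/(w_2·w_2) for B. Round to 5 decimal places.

μ ≈ 10.79631

B = G + 4I has rows (9, 0); (6, 8)
w1 = Bv₀ = (27, 34)
w2 = Bw1 = (243, 434)
Bw2 = (2187, 4930)
w2·Bw2 = 2671061; w2·w2 = 247405; μ ≈ 2671061/247405 = 10.79631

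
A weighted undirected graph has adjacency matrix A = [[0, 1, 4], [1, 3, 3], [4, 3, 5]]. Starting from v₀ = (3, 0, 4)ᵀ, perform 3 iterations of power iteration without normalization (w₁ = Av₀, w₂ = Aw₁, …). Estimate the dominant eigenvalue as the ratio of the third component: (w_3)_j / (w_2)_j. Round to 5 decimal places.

8.87732

w1 = Av₀ = (0·3 + 1·0 + 4·4; 1·3 + 3·0 + 3·4; 4·3 + 3·0 + 5·4) = (16, 15, 32)
w2 = Aw1 = (0·16 + 1·15 + 4·32; 1·16 + 3·15 + 3·32; 4·16 + 3·15 + 5·32) = (143, 157, 269)
w3 = Aw2 = (1233, 1421, 2388)
Ratio at component: 2388 / 269 = 8.87732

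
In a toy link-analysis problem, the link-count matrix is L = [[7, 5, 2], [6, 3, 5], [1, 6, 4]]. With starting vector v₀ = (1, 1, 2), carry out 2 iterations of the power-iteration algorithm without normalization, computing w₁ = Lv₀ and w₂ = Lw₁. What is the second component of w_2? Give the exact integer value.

w1 = Lv₀ = (7·1 + 5·1 + 2·2; 6·1 + 3·1 + 5·2; 1·1 + 6·1 + 4·2) = (16, 19, 15)
w2 = Lw1 = (7·16 + 5·19 + 2·15; 6·16 + 3·19 + 5·15; 1·16 + 6·19 + 4·15) = (237, 228, 190)
The requested component of w2 is 228.

228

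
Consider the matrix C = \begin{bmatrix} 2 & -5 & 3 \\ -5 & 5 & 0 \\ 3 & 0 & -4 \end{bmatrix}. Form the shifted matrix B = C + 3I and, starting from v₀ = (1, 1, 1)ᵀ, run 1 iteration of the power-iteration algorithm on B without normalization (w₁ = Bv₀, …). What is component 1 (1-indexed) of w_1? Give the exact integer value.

3

B = C + 3I has rows (5, -5, 3); (-5, 8, 0); (3, 0, -1)
w1 = Bv₀ = (5·1 + (-5)·1 + 3·1; (-5)·1 + 8·1 + 0·1; 3·1 + 0·1 + (-1)·1) = (3, 3, 2)
Requested component of w1: 3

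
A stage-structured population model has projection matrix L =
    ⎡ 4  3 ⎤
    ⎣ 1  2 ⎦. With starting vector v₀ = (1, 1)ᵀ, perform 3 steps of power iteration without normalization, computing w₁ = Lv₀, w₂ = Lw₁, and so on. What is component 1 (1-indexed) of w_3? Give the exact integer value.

w1 = Lv₀ = (4·1 + 3·1; 1·1 + 2·1) = (7, 3)
w2 = Lw1 = (4·7 + 3·3; 1·7 + 2·3) = (37, 13)
w3 = Lw2 = (187, 63)
The requested component of w3 is 187.

187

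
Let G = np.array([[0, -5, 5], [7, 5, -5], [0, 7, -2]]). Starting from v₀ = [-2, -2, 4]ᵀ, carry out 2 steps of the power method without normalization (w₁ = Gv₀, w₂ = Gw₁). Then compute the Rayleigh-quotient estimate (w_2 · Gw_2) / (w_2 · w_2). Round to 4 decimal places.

λ ≈ -2.8911

w1 = Gv₀ = (30, -44, -22)
w2 = Gw1 = (110, 100, -264)
Gw2 = (-1820, 2590, 1228)
w2·Gw2 = 110·(-1820) + 100·2590 + (-264)·1228 = -265392; w2·w2 = 110·110 + 100·100 + (-264)·(-264) = 91796
λ ≈ -265392/91796 = -2.8911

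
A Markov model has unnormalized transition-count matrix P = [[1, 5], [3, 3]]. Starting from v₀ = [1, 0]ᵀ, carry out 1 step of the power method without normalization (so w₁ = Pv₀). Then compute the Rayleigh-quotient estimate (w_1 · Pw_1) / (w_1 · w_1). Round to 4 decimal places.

λ ≈ 5.2000

w1 = Pv₀ = (1, 3)
Pw1 = (16, 12)
w1·Pw1 = 1·16 + 3·12 = 52; w1·w1 = 1·1 + 3·3 = 10
λ ≈ 52/10 = 5.2000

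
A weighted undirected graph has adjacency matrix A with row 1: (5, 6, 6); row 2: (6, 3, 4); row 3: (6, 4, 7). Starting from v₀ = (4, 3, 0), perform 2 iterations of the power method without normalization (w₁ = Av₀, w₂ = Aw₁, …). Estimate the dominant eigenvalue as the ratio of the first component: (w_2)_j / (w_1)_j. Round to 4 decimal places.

w1 = Av₀ = (5·4 + 6·3 + 6·0; 6·4 + 3·3 + 4·0; 6·4 + 4·3 + 7·0) = (38, 33, 36)
w2 = Aw1 = (5·38 + 6·33 + 6·36; 6·38 + 3·33 + 4·36; 6·38 + 4·33 + 7·36) = (604, 471, 612)
Ratio at component: 604 / 38 = 15.8947

15.8947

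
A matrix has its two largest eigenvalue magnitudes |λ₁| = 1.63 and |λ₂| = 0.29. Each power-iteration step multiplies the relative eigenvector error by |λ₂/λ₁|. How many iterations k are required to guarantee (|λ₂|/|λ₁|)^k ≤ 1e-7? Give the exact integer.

10

|λ₂/λ₁| = 0.29/1.63 = 0.17791
Need k ≥ ln(1e-7) / ln(0.17791) = -16.1181 / -1.7265 ≈ 9.336
Smallest integer k satisfying the bound: 10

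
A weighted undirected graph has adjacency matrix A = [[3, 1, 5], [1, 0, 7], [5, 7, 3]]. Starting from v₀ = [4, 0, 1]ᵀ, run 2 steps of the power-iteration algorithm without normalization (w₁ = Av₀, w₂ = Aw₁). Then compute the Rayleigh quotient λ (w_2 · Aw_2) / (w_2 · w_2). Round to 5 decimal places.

w1 = Av₀ = (3·4 + 1·0 + 5·1; 1·4 + 0·0 + 7·1; 5·4 + 7·0 + 3·1) = (17, 11, 23)
w2 = Aw1 = (3·17 + 1·11 + 5·23; 1·17 + 0·11 + 7·23; 5·17 + 7·11 + 3·23) = (177, 178, 231)
Aw2 = (1864, 1794, 2824)
w2·Aw2 = 177·1864 + 178·1794 + 231·2824 = 1301604; w2·w2 = 177·177 + 178·178 + 231·231 = 116374
λ ≈ 1301604/116374 = 11.18466

11.18466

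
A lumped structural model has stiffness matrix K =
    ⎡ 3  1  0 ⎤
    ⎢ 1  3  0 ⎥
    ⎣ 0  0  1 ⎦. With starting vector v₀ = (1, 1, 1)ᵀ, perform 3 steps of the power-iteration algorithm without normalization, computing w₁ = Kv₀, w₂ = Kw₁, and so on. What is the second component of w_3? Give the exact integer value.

64

w1 = Kv₀ = (4, 4, 1)
w2 = Kw1 = (16, 16, 1)
w3 = Kw2 = (64, 64, 1)
The requested component of w3 is 64.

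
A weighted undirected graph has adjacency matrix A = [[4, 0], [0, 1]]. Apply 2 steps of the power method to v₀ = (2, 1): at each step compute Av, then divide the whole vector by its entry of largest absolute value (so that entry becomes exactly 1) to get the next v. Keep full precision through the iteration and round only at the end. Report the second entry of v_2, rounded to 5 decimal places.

Av0 = (8.000000, 1.000000); divide by 8.000000 → v1 = (1.000000, 0.125000)
Av1 = (4.000000, 0.125000); divide by 4.000000 → v2 = (1.000000, 0.031250)
Requested entry of v2: 1/32 = 0.03125

0.03125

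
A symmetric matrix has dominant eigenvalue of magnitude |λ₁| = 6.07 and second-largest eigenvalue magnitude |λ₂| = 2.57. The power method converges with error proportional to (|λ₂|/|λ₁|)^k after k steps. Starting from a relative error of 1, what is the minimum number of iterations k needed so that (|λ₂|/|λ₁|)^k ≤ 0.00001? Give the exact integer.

|λ₂/λ₁| = 2.57/6.07 = 0.42339
Need k ≥ ln(0.00001) / ln(0.42339) = -11.5129 / -0.8595 ≈ 13.396
Smallest integer k satisfying the bound: 14

14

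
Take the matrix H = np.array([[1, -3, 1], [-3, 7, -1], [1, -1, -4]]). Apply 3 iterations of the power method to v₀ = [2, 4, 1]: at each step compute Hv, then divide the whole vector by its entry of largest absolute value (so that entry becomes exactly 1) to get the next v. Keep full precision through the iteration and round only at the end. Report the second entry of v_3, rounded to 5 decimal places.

1.00000

Hv0 = (-9.000000, 21.000000, -6.000000); divide by 21.000000 → v1 = (-0.428571, 1.000000, -0.285714)
Hv1 = (-3.714286, 8.571429, -0.285714); divide by 8.571429 → v2 = (-0.433333, 1.000000, -0.033333)
Hv2 = (-3.466667, 8.333333, -1.300000); divide by 8.333333 → v3 = (-0.416000, 1.000000, -0.156000)
Requested entry of v3: 1500/1500 = 1.00000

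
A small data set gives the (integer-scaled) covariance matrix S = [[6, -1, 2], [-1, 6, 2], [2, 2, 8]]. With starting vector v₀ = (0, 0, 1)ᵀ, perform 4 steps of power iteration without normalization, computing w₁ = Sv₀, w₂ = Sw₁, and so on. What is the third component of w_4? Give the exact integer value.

6536

w1 = Sv₀ = (2, 2, 8)
w2 = Sw1 = (26, 26, 72)
w3 = Sw2 = (274, 274, 680)
w4 = Sw3 = (2730, 2730, 6536)
The requested component of w4 is 6536.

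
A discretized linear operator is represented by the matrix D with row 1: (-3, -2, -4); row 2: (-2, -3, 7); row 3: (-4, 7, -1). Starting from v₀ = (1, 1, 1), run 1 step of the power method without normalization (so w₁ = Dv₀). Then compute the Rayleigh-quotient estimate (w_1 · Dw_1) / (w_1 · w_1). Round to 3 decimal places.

w1 = Dv₀ = ((-3)·1 + (-2)·1 + (-4)·1; (-2)·1 + (-3)·1 + 7·1; (-4)·1 + 7·1 + (-1)·1) = (-9, 2, 2)
Dw1 = (15, 26, 48)
w1·Dw1 = (-9)·15 + 2·26 + 2·48 = 13; w1·w1 = (-9)·(-9) + 2·2 + 2·2 = 89
λ ≈ 13/89 = 0.146

λ ≈ 0.146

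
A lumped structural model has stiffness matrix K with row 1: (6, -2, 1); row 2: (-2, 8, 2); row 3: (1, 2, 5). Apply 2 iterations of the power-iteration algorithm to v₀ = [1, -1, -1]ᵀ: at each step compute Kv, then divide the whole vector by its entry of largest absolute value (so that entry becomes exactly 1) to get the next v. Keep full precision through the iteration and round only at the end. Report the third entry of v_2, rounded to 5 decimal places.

0.38525

Kv0 = (7.000000, -12.000000, -6.000000); divide by -12.000000 → v1 = (-0.583333, 1.000000, 0.500000)
Kv1 = (-5.000000, 10.166667, 3.916667); divide by 10.166667 → v2 = (-0.491803, 1.000000, 0.385246)
Requested entry of v2: -47/-122 = 0.38525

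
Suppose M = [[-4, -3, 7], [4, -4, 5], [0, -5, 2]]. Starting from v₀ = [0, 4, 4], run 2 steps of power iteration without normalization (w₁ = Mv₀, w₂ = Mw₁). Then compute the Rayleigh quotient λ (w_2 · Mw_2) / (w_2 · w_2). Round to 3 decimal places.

λ ≈ -1.731

w1 = Mv₀ = (16, 4, -12)
w2 = Mw1 = (-160, -12, -44)
Mw2 = (368, -812, -28)
w2·Mw2 = (-160)·368 + (-12)·(-812) + (-44)·(-28) = -47904; w2·w2 = (-160)·(-160) + (-12)·(-12) + (-44)·(-44) = 27680
λ ≈ -47904/27680 = -1.731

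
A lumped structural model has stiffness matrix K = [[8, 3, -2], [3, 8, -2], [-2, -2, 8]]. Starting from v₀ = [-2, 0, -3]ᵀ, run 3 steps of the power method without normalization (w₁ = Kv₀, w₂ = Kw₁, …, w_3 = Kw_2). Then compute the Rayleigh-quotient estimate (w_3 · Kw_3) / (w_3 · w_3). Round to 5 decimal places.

w1 = Kv₀ = (8·(-2) + 3·0 + (-2)·(-3); 3·(-2) + 8·0 + (-2)·(-3); (-2)·(-2) + (-2)·0 + 8·(-3)) = (-10, 0, -20)
w2 = Kw1 = (8·(-10) + 3·0 + (-2)·(-20); 3·(-10) + 8·0 + (-2)·(-20); (-2)·(-10) + (-2)·0 + 8·(-20)) = (-40, 10, -140)
w3 = Kw2 = (-10, 240, -1060)
Kw3 = (2760, 4010, -8940)
w3·Kw3 = (-10)·2760 + 240·4010 + (-1060)·(-8940) = 10411200; w3·w3 = (-10)·(-10) + 240·240 + (-1060)·(-1060) = 1181300
λ ≈ 10411200/1181300 = 8.81334

λ ≈ 8.81334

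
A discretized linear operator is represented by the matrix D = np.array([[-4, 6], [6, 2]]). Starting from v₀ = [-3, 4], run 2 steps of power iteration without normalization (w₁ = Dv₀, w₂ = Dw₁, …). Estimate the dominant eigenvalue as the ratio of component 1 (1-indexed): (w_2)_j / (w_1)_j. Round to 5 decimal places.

-5.66667

w1 = Dv₀ = ((-4)·(-3) + 6·4; 6·(-3) + 2·4) = (36, -10)
w2 = Dw1 = ((-4)·36 + 6·(-10); 6·36 + 2·(-10)) = (-204, 196)
Ratio at component: -204 / 36 = -5.66667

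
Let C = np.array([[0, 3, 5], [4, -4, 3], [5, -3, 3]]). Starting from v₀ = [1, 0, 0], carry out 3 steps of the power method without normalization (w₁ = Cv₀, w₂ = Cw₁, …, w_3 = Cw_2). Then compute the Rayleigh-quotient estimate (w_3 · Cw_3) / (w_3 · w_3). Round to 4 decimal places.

w1 = Cv₀ = (0, 4, 5)
w2 = Cw1 = (37, -1, 3)
w3 = Cw2 = (12, 161, 197)
Cw3 = (1468, -5, 168)
w3·Cw3 = 12·1468 + 161·(-5) + 197·168 = 49907; w3·w3 = 12·12 + 161·161 + 197·197 = 64874
λ ≈ 49907/64874 = 0.7693

λ ≈ 0.7693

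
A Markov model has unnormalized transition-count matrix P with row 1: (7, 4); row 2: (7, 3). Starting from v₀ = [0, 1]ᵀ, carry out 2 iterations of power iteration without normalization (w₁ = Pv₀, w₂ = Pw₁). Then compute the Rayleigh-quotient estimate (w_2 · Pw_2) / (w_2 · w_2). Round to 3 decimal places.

10.639

w1 = Pv₀ = (4, 3)
w2 = Pw1 = (40, 37)
Pw2 = (428, 391)
w2·Pw2 = 40·428 + 37·391 = 31587; w2·w2 = 40·40 + 37·37 = 2969
λ ≈ 31587/2969 = 10.639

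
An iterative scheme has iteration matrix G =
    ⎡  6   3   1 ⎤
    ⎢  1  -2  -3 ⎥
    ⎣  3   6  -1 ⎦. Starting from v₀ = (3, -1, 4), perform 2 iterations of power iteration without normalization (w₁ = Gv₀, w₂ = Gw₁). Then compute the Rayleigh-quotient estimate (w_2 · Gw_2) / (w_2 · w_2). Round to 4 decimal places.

w1 = Gv₀ = (6·3 + 3·(-1) + 1·4; 1·3 + (-2)·(-1) + (-3)·4; 3·3 + 6·(-1) + (-1)·4) = (19, -7, -1)
w2 = Gw1 = (6·19 + 3·(-7) + 1·(-1); 1·19 + (-2)·(-7) + (-3)·(-1); 3·19 + 6·(-7) + (-1)·(-1)) = (92, 36, 16)
Gw2 = (676, -28, 476)
w2·Gw2 = 92·676 + 36·(-28) + 16·476 = 68800; w2·w2 = 92·92 + 36·36 + 16·16 = 10016
λ ≈ 68800/10016 = 6.8690

λ ≈ 6.8690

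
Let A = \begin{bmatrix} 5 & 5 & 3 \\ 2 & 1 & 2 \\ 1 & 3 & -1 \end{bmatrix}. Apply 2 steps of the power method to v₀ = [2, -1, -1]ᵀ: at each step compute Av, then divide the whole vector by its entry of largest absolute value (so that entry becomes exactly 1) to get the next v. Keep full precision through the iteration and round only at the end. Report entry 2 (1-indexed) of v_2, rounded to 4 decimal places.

Av0 = (2.00000, 1.00000, 0.00000); divide by 2.00000 → v1 = (1.00000, 0.50000, 0.00000)
Av1 = (7.50000, 2.50000, 2.50000); divide by 7.50000 → v2 = (1.00000, 0.33333, 0.33333)
Requested entry of v2: 5/15 = 0.3333

0.3333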